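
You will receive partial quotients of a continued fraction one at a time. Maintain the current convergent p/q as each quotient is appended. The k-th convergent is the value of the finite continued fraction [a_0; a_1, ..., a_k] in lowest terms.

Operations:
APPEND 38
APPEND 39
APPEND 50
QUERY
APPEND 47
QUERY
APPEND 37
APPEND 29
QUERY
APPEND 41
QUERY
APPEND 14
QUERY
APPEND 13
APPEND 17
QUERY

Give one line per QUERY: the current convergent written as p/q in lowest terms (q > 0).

APPEND 38: p_0 = 38·1 + 0 = 38, q_0 = 38·0 + 1 = 1 → 38/1
APPEND 39: p_1 = 39·38 + 1 = 1483, q_1 = 39·1 + 0 = 39 → 1483/39
APPEND 50: p_2 = 50·1483 + 38 = 74188, q_2 = 50·39 + 1 = 1951 → 74188/1951
APPEND 47: p_3 = 47·74188 + 1483 = 3488319, q_3 = 47·1951 + 39 = 91736 → 3488319/91736
APPEND 37: p_4 = 37·3488319 + 74188 = 129141991, q_4 = 37·91736 + 1951 = 3396183 → 129141991/3396183
APPEND 29: p_5 = 29·129141991 + 3488319 = 3748606058, q_5 = 29·3396183 + 91736 = 98581043 → 3748606058/98581043
APPEND 41: p_6 = 41·3748606058 + 129141991 = 153821990369, q_6 = 41·98581043 + 3396183 = 4045218946 → 153821990369/4045218946
APPEND 14: p_7 = 14·153821990369 + 3748606058 = 2157256471224, q_7 = 14·4045218946 + 98581043 = 56731646287 → 2157256471224/56731646287
APPEND 13: p_8 = 13·2157256471224 + 153821990369 = 28198156116281, q_8 = 13·56731646287 + 4045218946 = 741556620677 → 28198156116281/741556620677
APPEND 17: p_9 = 17·28198156116281 + 2157256471224 = 481525910448001, q_9 = 17·741556620677 + 56731646287 = 12663194197796 → 481525910448001/12663194197796

74188/1951
3488319/91736
3748606058/98581043
153821990369/4045218946
2157256471224/56731646287
481525910448001/12663194197796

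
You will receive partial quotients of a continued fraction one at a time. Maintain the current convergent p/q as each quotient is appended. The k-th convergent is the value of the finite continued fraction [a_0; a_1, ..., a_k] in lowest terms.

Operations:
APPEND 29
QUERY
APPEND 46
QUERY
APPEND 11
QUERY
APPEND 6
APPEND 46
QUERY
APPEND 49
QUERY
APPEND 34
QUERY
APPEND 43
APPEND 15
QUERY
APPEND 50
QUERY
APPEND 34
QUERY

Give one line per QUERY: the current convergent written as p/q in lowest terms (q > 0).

APPEND 29: p_0 = 29·1 + 0 = 29, q_0 = 29·0 + 1 = 1 → 29/1
APPEND 46: p_1 = 46·29 + 1 = 1335, q_1 = 46·1 + 0 = 46 → 1335/46
APPEND 11: p_2 = 11·1335 + 29 = 14714, q_2 = 11·46 + 1 = 507 → 14714/507
APPEND 6: p_3 = 6·14714 + 1335 = 89619, q_3 = 6·507 + 46 = 3088 → 89619/3088
APPEND 46: p_4 = 46·89619 + 14714 = 4137188, q_4 = 46·3088 + 507 = 142555 → 4137188/142555
APPEND 49: p_5 = 49·4137188 + 89619 = 202811831, q_5 = 49·142555 + 3088 = 6988283 → 202811831/6988283
APPEND 34: p_6 = 34·202811831 + 4137188 = 6899739442, q_6 = 34·6988283 + 142555 = 237744177 → 6899739442/237744177
APPEND 43: p_7 = 43·6899739442 + 202811831 = 296891607837, q_7 = 43·237744177 + 6988283 = 10229987894 → 296891607837/10229987894
APPEND 15: p_8 = 15·296891607837 + 6899739442 = 4460273856997, q_8 = 15·10229987894 + 237744177 = 153687562587 → 4460273856997/153687562587
APPEND 50: p_9 = 50·4460273856997 + 296891607837 = 223310584457687, q_9 = 50·153687562587 + 10229987894 = 7694608117244 → 223310584457687/7694608117244
APPEND 34: p_10 = 34·223310584457687 + 4460273856997 = 7597020145418355, q_10 = 34·7694608117244 + 153687562587 = 261770363548883 → 7597020145418355/261770363548883

29/1
1335/46
14714/507
4137188/142555
202811831/6988283
6899739442/237744177
4460273856997/153687562587
223310584457687/7694608117244
7597020145418355/261770363548883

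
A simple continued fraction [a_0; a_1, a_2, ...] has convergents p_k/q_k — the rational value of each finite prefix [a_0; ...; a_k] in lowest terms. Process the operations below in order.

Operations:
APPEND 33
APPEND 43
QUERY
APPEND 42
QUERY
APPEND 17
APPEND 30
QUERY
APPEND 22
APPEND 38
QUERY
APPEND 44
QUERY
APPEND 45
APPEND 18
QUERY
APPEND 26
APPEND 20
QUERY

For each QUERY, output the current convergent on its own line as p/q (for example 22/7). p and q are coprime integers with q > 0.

1420/43
59673/1807
30535503/924667
25596818729/775115235
1126932821003/34125443776
914403260570555/27689686976566
477418850232536435/14457055316493986

APPEND 33: p_0 = 33·1 + 0 = 33, q_0 = 33·0 + 1 = 1 → 33/1
APPEND 43: p_1 = 43·33 + 1 = 1420, q_1 = 43·1 + 0 = 43 → 1420/43
APPEND 42: p_2 = 42·1420 + 33 = 59673, q_2 = 42·43 + 1 = 1807 → 59673/1807
APPEND 17: p_3 = 17·59673 + 1420 = 1015861, q_3 = 17·1807 + 43 = 30762 → 1015861/30762
APPEND 30: p_4 = 30·1015861 + 59673 = 30535503, q_4 = 30·30762 + 1807 = 924667 → 30535503/924667
APPEND 22: p_5 = 22·30535503 + 1015861 = 672796927, q_5 = 22·924667 + 30762 = 20373436 → 672796927/20373436
APPEND 38: p_6 = 38·672796927 + 30535503 = 25596818729, q_6 = 38·20373436 + 924667 = 775115235 → 25596818729/775115235
APPEND 44: p_7 = 44·25596818729 + 672796927 = 1126932821003, q_7 = 44·775115235 + 20373436 = 34125443776 → 1126932821003/34125443776
APPEND 45: p_8 = 45·1126932821003 + 25596818729 = 50737573763864, q_8 = 45·34125443776 + 775115235 = 1536420085155 → 50737573763864/1536420085155
APPEND 18: p_9 = 18·50737573763864 + 1126932821003 = 914403260570555, q_9 = 18·1536420085155 + 34125443776 = 27689686976566 → 914403260570555/27689686976566
APPEND 26: p_10 = 26·914403260570555 + 50737573763864 = 23825222348598294, q_10 = 26·27689686976566 + 1536420085155 = 721468281475871 → 23825222348598294/721468281475871
APPEND 20: p_11 = 20·23825222348598294 + 914403260570555 = 477418850232536435, q_11 = 20·721468281475871 + 27689686976566 = 14457055316493986 → 477418850232536435/14457055316493986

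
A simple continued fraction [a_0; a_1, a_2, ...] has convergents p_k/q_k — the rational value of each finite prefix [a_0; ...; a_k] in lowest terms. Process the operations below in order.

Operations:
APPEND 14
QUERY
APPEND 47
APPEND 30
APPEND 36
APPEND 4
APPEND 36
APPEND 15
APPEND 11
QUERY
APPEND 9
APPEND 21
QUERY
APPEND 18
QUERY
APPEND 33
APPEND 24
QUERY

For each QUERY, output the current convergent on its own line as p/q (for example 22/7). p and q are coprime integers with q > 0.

14/1
17308907470/1234475759
3321537998521/236892949418
59945028215809/4275294921603
47616124287101041/3395994303617211

APPEND 14: p_0 = 14·1 + 0 = 14, q_0 = 14·0 + 1 = 1 → 14/1
APPEND 47: p_1 = 47·14 + 1 = 659, q_1 = 47·1 + 0 = 47 → 659/47
APPEND 30: p_2 = 30·659 + 14 = 19784, q_2 = 30·47 + 1 = 1411 → 19784/1411
APPEND 36: p_3 = 36·19784 + 659 = 712883, q_3 = 36·1411 + 47 = 50843 → 712883/50843
APPEND 4: p_4 = 4·712883 + 19784 = 2871316, q_4 = 4·50843 + 1411 = 204783 → 2871316/204783
APPEND 36: p_5 = 36·2871316 + 712883 = 104080259, q_5 = 36·204783 + 50843 = 7423031 → 104080259/7423031
APPEND 15: p_6 = 15·104080259 + 2871316 = 1564075201, q_6 = 15·7423031 + 204783 = 111550248 → 1564075201/111550248
APPEND 11: p_7 = 11·1564075201 + 104080259 = 17308907470, q_7 = 11·111550248 + 7423031 = 1234475759 → 17308907470/1234475759
APPEND 9: p_8 = 9·17308907470 + 1564075201 = 157344242431, q_8 = 9·1234475759 + 111550248 = 11221832079 → 157344242431/11221832079
APPEND 21: p_9 = 21·157344242431 + 17308907470 = 3321537998521, q_9 = 21·11221832079 + 1234475759 = 236892949418 → 3321537998521/236892949418
APPEND 18: p_10 = 18·3321537998521 + 157344242431 = 59945028215809, q_10 = 18·236892949418 + 11221832079 = 4275294921603 → 59945028215809/4275294921603
APPEND 33: p_11 = 33·59945028215809 + 3321537998521 = 1981507469120218, q_11 = 33·4275294921603 + 236892949418 = 141321625362317 → 1981507469120218/141321625362317
APPEND 24: p_12 = 24·1981507469120218 + 59945028215809 = 47616124287101041, q_12 = 24·141321625362317 + 4275294921603 = 3395994303617211 → 47616124287101041/3395994303617211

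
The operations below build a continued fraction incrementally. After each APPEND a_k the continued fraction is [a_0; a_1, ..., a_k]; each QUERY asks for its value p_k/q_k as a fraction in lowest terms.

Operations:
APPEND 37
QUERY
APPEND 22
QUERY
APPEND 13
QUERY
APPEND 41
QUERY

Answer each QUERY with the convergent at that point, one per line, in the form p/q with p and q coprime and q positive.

37/1
815/22
10632/287
436727/11789

APPEND 37: p_0 = 37·1 + 0 = 37, q_0 = 37·0 + 1 = 1 → 37/1
APPEND 22: p_1 = 22·37 + 1 = 815, q_1 = 22·1 + 0 = 22 → 815/22
APPEND 13: p_2 = 13·815 + 37 = 10632, q_2 = 13·22 + 1 = 287 → 10632/287
APPEND 41: p_3 = 41·10632 + 815 = 436727, q_3 = 41·287 + 22 = 11789 → 436727/11789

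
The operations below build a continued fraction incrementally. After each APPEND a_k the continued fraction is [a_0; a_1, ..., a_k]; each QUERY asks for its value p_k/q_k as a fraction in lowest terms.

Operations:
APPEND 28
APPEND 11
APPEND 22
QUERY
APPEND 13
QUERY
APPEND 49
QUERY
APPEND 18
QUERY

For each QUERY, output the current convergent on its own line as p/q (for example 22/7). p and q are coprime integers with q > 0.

APPEND 28: p_0 = 28·1 + 0 = 28, q_0 = 28·0 + 1 = 1 → 28/1
APPEND 11: p_1 = 11·28 + 1 = 309, q_1 = 11·1 + 0 = 11 → 309/11
APPEND 22: p_2 = 22·309 + 28 = 6826, q_2 = 22·11 + 1 = 243 → 6826/243
APPEND 13: p_3 = 13·6826 + 309 = 89047, q_3 = 13·243 + 11 = 3170 → 89047/3170
APPEND 49: p_4 = 49·89047 + 6826 = 4370129, q_4 = 49·3170 + 243 = 155573 → 4370129/155573
APPEND 18: p_5 = 18·4370129 + 89047 = 78751369, q_5 = 18·155573 + 3170 = 2803484 → 78751369/2803484

6826/243
89047/3170
4370129/155573
78751369/2803484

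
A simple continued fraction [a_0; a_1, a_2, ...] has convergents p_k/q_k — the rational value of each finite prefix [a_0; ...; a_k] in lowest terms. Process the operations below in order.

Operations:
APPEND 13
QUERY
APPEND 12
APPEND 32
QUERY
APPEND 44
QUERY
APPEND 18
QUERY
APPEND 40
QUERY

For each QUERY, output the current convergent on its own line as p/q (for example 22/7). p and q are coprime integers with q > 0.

APPEND 13: p_0 = 13·1 + 0 = 13, q_0 = 13·0 + 1 = 1 → 13/1
APPEND 12: p_1 = 12·13 + 1 = 157, q_1 = 12·1 + 0 = 12 → 157/12
APPEND 32: p_2 = 32·157 + 13 = 5037, q_2 = 32·12 + 1 = 385 → 5037/385
APPEND 44: p_3 = 44·5037 + 157 = 221785, q_3 = 44·385 + 12 = 16952 → 221785/16952
APPEND 18: p_4 = 18·221785 + 5037 = 3997167, q_4 = 18·16952 + 385 = 305521 → 3997167/305521
APPEND 40: p_5 = 40·3997167 + 221785 = 160108465, q_5 = 40·305521 + 16952 = 12237792 → 160108465/12237792

13/1
5037/385
221785/16952
3997167/305521
160108465/12237792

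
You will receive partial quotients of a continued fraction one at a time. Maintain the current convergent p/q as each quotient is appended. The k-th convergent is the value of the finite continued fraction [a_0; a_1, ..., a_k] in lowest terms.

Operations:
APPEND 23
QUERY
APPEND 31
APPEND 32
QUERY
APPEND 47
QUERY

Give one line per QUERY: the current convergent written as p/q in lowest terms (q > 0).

APPEND 23: p_0 = 23·1 + 0 = 23, q_0 = 23·0 + 1 = 1 → 23/1
APPEND 31: p_1 = 31·23 + 1 = 714, q_1 = 31·1 + 0 = 31 → 714/31
APPEND 32: p_2 = 32·714 + 23 = 22871, q_2 = 32·31 + 1 = 993 → 22871/993
APPEND 47: p_3 = 47·22871 + 714 = 1075651, q_3 = 47·993 + 31 = 46702 → 1075651/46702

23/1
22871/993
1075651/46702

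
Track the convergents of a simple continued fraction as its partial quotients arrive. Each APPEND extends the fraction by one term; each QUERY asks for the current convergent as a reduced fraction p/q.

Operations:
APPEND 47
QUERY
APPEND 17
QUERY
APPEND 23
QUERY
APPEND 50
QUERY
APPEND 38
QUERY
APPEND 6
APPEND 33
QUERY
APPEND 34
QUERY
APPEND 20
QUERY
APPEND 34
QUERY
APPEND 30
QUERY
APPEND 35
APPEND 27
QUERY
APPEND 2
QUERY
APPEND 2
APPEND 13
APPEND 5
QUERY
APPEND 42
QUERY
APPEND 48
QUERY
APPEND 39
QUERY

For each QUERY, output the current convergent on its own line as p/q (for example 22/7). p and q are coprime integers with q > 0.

47/1
800/17
18447/392
923150/19617
35098147/745838
7014995203/149069123
238721348934/5072844827
4781441973883/101605965663
162807748460956/3459675677369
4889013895802563/103891876286733
4629402954637670410/98375126210538381
9430084203376891481/200389927766789786
1597462130868720379957/33946178433945733828
67408204008387721743511/1432428898916161143951
3237191254533479364068485/68790533326409680643476
126317867130814082920414426/2684263228628893706239515

APPEND 47: p_0 = 47·1 + 0 = 47, q_0 = 47·0 + 1 = 1 → 47/1
APPEND 17: p_1 = 17·47 + 1 = 800, q_1 = 17·1 + 0 = 17 → 800/17
APPEND 23: p_2 = 23·800 + 47 = 18447, q_2 = 23·17 + 1 = 392 → 18447/392
APPEND 50: p_3 = 50·18447 + 800 = 923150, q_3 = 50·392 + 17 = 19617 → 923150/19617
APPEND 38: p_4 = 38·923150 + 18447 = 35098147, q_4 = 38·19617 + 392 = 745838 → 35098147/745838
APPEND 6: p_5 = 6·35098147 + 923150 = 211512032, q_5 = 6·745838 + 19617 = 4494645 → 211512032/4494645
APPEND 33: p_6 = 33·211512032 + 35098147 = 7014995203, q_6 = 33·4494645 + 745838 = 149069123 → 7014995203/149069123
APPEND 34: p_7 = 34·7014995203 + 211512032 = 238721348934, q_7 = 34·149069123 + 4494645 = 5072844827 → 238721348934/5072844827
APPEND 20: p_8 = 20·238721348934 + 7014995203 = 4781441973883, q_8 = 20·5072844827 + 149069123 = 101605965663 → 4781441973883/101605965663
APPEND 34: p_9 = 34·4781441973883 + 238721348934 = 162807748460956, q_9 = 34·101605965663 + 5072844827 = 3459675677369 → 162807748460956/3459675677369
APPEND 30: p_10 = 30·162807748460956 + 4781441973883 = 4889013895802563, q_10 = 30·3459675677369 + 101605965663 = 103891876286733 → 4889013895802563/103891876286733
APPEND 35: p_11 = 35·4889013895802563 + 162807748460956 = 171278294101550661, q_11 = 35·103891876286733 + 3459675677369 = 3639675345713024 → 171278294101550661/3639675345713024
APPEND 27: p_12 = 27·171278294101550661 + 4889013895802563 = 4629402954637670410, q_12 = 27·3639675345713024 + 103891876286733 = 98375126210538381 → 4629402954637670410/98375126210538381
APPEND 2: p_13 = 2·4629402954637670410 + 171278294101550661 = 9430084203376891481, q_13 = 2·98375126210538381 + 3639675345713024 = 200389927766789786 → 9430084203376891481/200389927766789786
APPEND 2: p_14 = 2·9430084203376891481 + 4629402954637670410 = 23489571361391453372, q_14 = 2·200389927766789786 + 98375126210538381 = 499154981744117953 → 23489571361391453372/499154981744117953
APPEND 13: p_15 = 13·23489571361391453372 + 9430084203376891481 = 314794511901465785317, q_15 = 13·499154981744117953 + 200389927766789786 = 6689404690440323175 → 314794511901465785317/6689404690440323175
APPEND 5: p_16 = 5·314794511901465785317 + 23489571361391453372 = 1597462130868720379957, q_16 = 5·6689404690440323175 + 499154981744117953 = 33946178433945733828 → 1597462130868720379957/33946178433945733828
APPEND 42: p_17 = 42·1597462130868720379957 + 314794511901465785317 = 67408204008387721743511, q_17 = 42·33946178433945733828 + 6689404690440323175 = 1432428898916161143951 → 67408204008387721743511/1432428898916161143951
APPEND 48: p_18 = 48·67408204008387721743511 + 1597462130868720379957 = 3237191254533479364068485, q_18 = 48·1432428898916161143951 + 33946178433945733828 = 68790533326409680643476 → 3237191254533479364068485/68790533326409680643476
APPEND 39: p_19 = 39·3237191254533479364068485 + 67408204008387721743511 = 126317867130814082920414426, q_19 = 39·68790533326409680643476 + 1432428898916161143951 = 2684263228628893706239515 → 126317867130814082920414426/2684263228628893706239515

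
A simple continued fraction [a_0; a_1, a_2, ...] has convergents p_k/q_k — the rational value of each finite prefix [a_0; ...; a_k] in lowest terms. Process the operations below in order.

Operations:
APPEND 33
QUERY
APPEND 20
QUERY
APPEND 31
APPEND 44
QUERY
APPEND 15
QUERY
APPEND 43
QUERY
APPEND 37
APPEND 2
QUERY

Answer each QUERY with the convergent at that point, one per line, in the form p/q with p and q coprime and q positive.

33/1
661/20
903717/27344
13576279/410781
584683714/17690927
43878431108/1327641087

APPEND 33: p_0 = 33·1 + 0 = 33, q_0 = 33·0 + 1 = 1 → 33/1
APPEND 20: p_1 = 20·33 + 1 = 661, q_1 = 20·1 + 0 = 20 → 661/20
APPEND 31: p_2 = 31·661 + 33 = 20524, q_2 = 31·20 + 1 = 621 → 20524/621
APPEND 44: p_3 = 44·20524 + 661 = 903717, q_3 = 44·621 + 20 = 27344 → 903717/27344
APPEND 15: p_4 = 15·903717 + 20524 = 13576279, q_4 = 15·27344 + 621 = 410781 → 13576279/410781
APPEND 43: p_5 = 43·13576279 + 903717 = 584683714, q_5 = 43·410781 + 27344 = 17690927 → 584683714/17690927
APPEND 37: p_6 = 37·584683714 + 13576279 = 21646873697, q_6 = 37·17690927 + 410781 = 654975080 → 21646873697/654975080
APPEND 2: p_7 = 2·21646873697 + 584683714 = 43878431108, q_7 = 2·654975080 + 17690927 = 1327641087 → 43878431108/1327641087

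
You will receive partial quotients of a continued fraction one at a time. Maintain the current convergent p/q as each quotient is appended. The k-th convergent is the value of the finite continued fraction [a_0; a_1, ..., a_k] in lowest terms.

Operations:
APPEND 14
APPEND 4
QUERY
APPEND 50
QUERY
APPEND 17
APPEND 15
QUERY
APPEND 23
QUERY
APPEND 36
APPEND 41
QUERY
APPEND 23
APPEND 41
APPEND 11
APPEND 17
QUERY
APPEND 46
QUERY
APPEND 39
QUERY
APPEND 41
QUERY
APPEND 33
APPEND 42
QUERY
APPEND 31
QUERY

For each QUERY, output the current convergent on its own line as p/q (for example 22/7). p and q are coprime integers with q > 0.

APPEND 14: p_0 = 14·1 + 0 = 14, q_0 = 14·0 + 1 = 1 → 14/1
APPEND 4: p_1 = 4·14 + 1 = 57, q_1 = 4·1 + 0 = 4 → 57/4
APPEND 50: p_2 = 50·57 + 14 = 2864, q_2 = 50·4 + 1 = 201 → 2864/201
APPEND 17: p_3 = 17·2864 + 57 = 48745, q_3 = 17·201 + 4 = 3421 → 48745/3421
APPEND 15: p_4 = 15·48745 + 2864 = 734039, q_4 = 15·3421 + 201 = 51516 → 734039/51516
APPEND 23: p_5 = 23·734039 + 48745 = 16931642, q_5 = 23·51516 + 3421 = 1188289 → 16931642/1188289
APPEND 36: p_6 = 36·16931642 + 734039 = 610273151, q_6 = 36·1188289 + 51516 = 42829920 → 610273151/42829920
APPEND 41: p_7 = 41·610273151 + 16931642 = 25038130833, q_7 = 41·42829920 + 1188289 = 1757215009 → 25038130833/1757215009
APPEND 23: p_8 = 23·25038130833 + 610273151 = 576487282310, q_8 = 23·1757215009 + 42829920 = 40458775127 → 576487282310/40458775127
APPEND 41: p_9 = 41·576487282310 + 25038130833 = 23661016705543, q_9 = 41·40458775127 + 1757215009 = 1660566995216 → 23661016705543/1660566995216
APPEND 11: p_10 = 11·23661016705543 + 576487282310 = 260847671043283, q_10 = 11·1660566995216 + 40458775127 = 18306695722503 → 260847671043283/18306695722503
APPEND 17: p_11 = 17·260847671043283 + 23661016705543 = 4458071424441354, q_11 = 17·18306695722503 + 1660566995216 = 312874394277767 → 4458071424441354/312874394277767
APPEND 46: p_12 = 46·4458071424441354 + 260847671043283 = 205332133195345567, q_12 = 46·312874394277767 + 18306695722503 = 14410528832499785 → 205332133195345567/14410528832499785
APPEND 39: p_13 = 39·205332133195345567 + 4458071424441354 = 8012411266042918467, q_13 = 39·14410528832499785 + 312874394277767 = 562323498861769382 → 8012411266042918467/562323498861769382
APPEND 41: p_14 = 41·8012411266042918467 + 205332133195345567 = 328714194040955002714, q_14 = 41·562323498861769382 + 14410528832499785 = 23069673982165044447 → 328714194040955002714/23069673982165044447
APPEND 33: p_15 = 33·328714194040955002714 + 8012411266042918467 = 10855580814617558008029, q_15 = 33·23069673982165044447 + 562323498861769382 = 761861564910308236133 → 10855580814617558008029/761861564910308236133
APPEND 42: p_16 = 42·10855580814617558008029 + 328714194040955002714 = 456263108407978391339932, q_16 = 42·761861564910308236133 + 23069673982165044447 = 32021255400215110962033 → 456263108407978391339932/32021255400215110962033
APPEND 31: p_17 = 31·456263108407978391339932 + 10855580814617558008029 = 14155011941461947689545921, q_17 = 31·32021255400215110962033 + 761861564910308236133 = 993420778971578748059156 → 14155011941461947689545921/993420778971578748059156

57/4
2864/201
734039/51516
16931642/1188289
25038130833/1757215009
4458071424441354/312874394277767
205332133195345567/14410528832499785
8012411266042918467/562323498861769382
328714194040955002714/23069673982165044447
456263108407978391339932/32021255400215110962033
14155011941461947689545921/993420778971578748059156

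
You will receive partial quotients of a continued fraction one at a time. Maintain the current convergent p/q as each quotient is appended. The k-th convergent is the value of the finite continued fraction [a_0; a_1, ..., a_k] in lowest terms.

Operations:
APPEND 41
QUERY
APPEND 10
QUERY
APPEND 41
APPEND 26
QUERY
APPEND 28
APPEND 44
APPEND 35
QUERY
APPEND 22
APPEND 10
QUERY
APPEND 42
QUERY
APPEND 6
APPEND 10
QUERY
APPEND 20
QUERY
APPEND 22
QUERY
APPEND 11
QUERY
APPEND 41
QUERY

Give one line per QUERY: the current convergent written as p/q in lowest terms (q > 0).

41/1
411/10
439603/10696
19009406921/462518719
4206506667011/102348699419
177092029740471/4308833993668
10844678880838841/263862360607938
217960336301886657/5303202564820187
4805972077522345295/116934318786652052
53083653189047684902/1291580709217992759
2181235752828477426277/53071743396724355171

APPEND 41: p_0 = 41·1 + 0 = 41, q_0 = 41·0 + 1 = 1 → 41/1
APPEND 10: p_1 = 10·41 + 1 = 411, q_1 = 10·1 + 0 = 10 → 411/10
APPEND 41: p_2 = 41·411 + 41 = 16892, q_2 = 41·10 + 1 = 411 → 16892/411
APPEND 26: p_3 = 26·16892 + 411 = 439603, q_3 = 26·411 + 10 = 10696 → 439603/10696
APPEND 28: p_4 = 28·439603 + 16892 = 12325776, q_4 = 28·10696 + 411 = 299899 → 12325776/299899
APPEND 44: p_5 = 44·12325776 + 439603 = 542773747, q_5 = 44·299899 + 10696 = 13206252 → 542773747/13206252
APPEND 35: p_6 = 35·542773747 + 12325776 = 19009406921, q_6 = 35·13206252 + 299899 = 462518719 → 19009406921/462518719
APPEND 22: p_7 = 22·19009406921 + 542773747 = 418749726009, q_7 = 22·462518719 + 13206252 = 10188618070 → 418749726009/10188618070
APPEND 10: p_8 = 10·418749726009 + 19009406921 = 4206506667011, q_8 = 10·10188618070 + 462518719 = 102348699419 → 4206506667011/102348699419
APPEND 42: p_9 = 42·4206506667011 + 418749726009 = 177092029740471, q_9 = 42·102348699419 + 10188618070 = 4308833993668 → 177092029740471/4308833993668
APPEND 6: p_10 = 6·177092029740471 + 4206506667011 = 1066758685109837, q_10 = 6·4308833993668 + 102348699419 = 25955352661427 → 1066758685109837/25955352661427
APPEND 10: p_11 = 10·1066758685109837 + 177092029740471 = 10844678880838841, q_11 = 10·25955352661427 + 4308833993668 = 263862360607938 → 10844678880838841/263862360607938
APPEND 20: p_12 = 20·10844678880838841 + 1066758685109837 = 217960336301886657, q_12 = 20·263862360607938 + 25955352661427 = 5303202564820187 → 217960336301886657/5303202564820187
APPEND 22: p_13 = 22·217960336301886657 + 10844678880838841 = 4805972077522345295, q_13 = 22·5303202564820187 + 263862360607938 = 116934318786652052 → 4805972077522345295/116934318786652052
APPEND 11: p_14 = 11·4805972077522345295 + 217960336301886657 = 53083653189047684902, q_14 = 11·116934318786652052 + 5303202564820187 = 1291580709217992759 → 53083653189047684902/1291580709217992759
APPEND 41: p_15 = 41·53083653189047684902 + 4805972077522345295 = 2181235752828477426277, q_15 = 41·1291580709217992759 + 116934318786652052 = 53071743396724355171 → 2181235752828477426277/53071743396724355171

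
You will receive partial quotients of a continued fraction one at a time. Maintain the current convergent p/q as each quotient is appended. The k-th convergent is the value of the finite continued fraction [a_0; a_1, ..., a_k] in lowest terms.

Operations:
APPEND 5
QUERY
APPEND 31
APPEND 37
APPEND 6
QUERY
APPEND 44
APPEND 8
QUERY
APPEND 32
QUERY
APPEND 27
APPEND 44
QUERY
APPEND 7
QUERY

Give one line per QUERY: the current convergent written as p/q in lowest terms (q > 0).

APPEND 5: p_0 = 5·1 + 0 = 5, q_0 = 5·0 + 1 = 1 → 5/1
APPEND 31: p_1 = 31·5 + 1 = 156, q_1 = 31·1 + 0 = 31 → 156/31
APPEND 37: p_2 = 37·156 + 5 = 5777, q_2 = 37·31 + 1 = 1148 → 5777/1148
APPEND 6: p_3 = 6·5777 + 156 = 34818, q_3 = 6·1148 + 31 = 6919 → 34818/6919
APPEND 44: p_4 = 44·34818 + 5777 = 1537769, q_4 = 44·6919 + 1148 = 305584 → 1537769/305584
APPEND 8: p_5 = 8·1537769 + 34818 = 12336970, q_5 = 8·305584 + 6919 = 2451591 → 12336970/2451591
APPEND 32: p_6 = 32·12336970 + 1537769 = 396320809, q_6 = 32·2451591 + 305584 = 78756496 → 396320809/78756496
APPEND 27: p_7 = 27·396320809 + 12336970 = 10712998813, q_7 = 27·78756496 + 2451591 = 2128876983 → 10712998813/2128876983
APPEND 44: p_8 = 44·10712998813 + 396320809 = 471768268581, q_8 = 44·2128876983 + 78756496 = 93749343748 → 471768268581/93749343748
APPEND 7: p_9 = 7·471768268581 + 10712998813 = 3313090878880, q_9 = 7·93749343748 + 2128876983 = 658374283219 → 3313090878880/658374283219

5/1
34818/6919
12336970/2451591
396320809/78756496
471768268581/93749343748
3313090878880/658374283219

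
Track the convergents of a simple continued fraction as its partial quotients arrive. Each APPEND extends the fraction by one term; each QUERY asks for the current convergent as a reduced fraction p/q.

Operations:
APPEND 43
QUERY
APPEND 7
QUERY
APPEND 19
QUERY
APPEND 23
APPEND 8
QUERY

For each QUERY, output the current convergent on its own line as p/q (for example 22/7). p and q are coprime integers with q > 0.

APPEND 43: p_0 = 43·1 + 0 = 43, q_0 = 43·0 + 1 = 1 → 43/1
APPEND 7: p_1 = 7·43 + 1 = 302, q_1 = 7·1 + 0 = 7 → 302/7
APPEND 19: p_2 = 19·302 + 43 = 5781, q_2 = 19·7 + 1 = 134 → 5781/134
APPEND 23: p_3 = 23·5781 + 302 = 133265, q_3 = 23·134 + 7 = 3089 → 133265/3089
APPEND 8: p_4 = 8·133265 + 5781 = 1071901, q_4 = 8·3089 + 134 = 24846 → 1071901/24846

43/1
302/7
5781/134
1071901/24846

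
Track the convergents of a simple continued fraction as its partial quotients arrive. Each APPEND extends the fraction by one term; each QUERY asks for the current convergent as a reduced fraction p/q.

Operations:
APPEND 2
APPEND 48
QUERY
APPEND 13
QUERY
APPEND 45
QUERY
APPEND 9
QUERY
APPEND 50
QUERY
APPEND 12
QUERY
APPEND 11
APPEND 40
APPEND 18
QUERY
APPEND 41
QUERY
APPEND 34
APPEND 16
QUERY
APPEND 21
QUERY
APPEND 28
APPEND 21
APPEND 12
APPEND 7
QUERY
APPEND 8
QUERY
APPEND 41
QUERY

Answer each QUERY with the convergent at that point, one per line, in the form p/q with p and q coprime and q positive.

97/48
1263/625
56932/28173
513651/254182
25739482/12737273
309387435/153101458
2477878887337/1226187063475
101730503818932/50341696836373
55482770643515332/27455843768838885
1168599498522552997/578285563025116742
58834404520235215657161/29114411555239151851582
478981655344370570702996/237025753125612959451793
19697082273639428614479997/9747170289705370489375095

APPEND 2: p_0 = 2·1 + 0 = 2, q_0 = 2·0 + 1 = 1 → 2/1
APPEND 48: p_1 = 48·2 + 1 = 97, q_1 = 48·1 + 0 = 48 → 97/48
APPEND 13: p_2 = 13·97 + 2 = 1263, q_2 = 13·48 + 1 = 625 → 1263/625
APPEND 45: p_3 = 45·1263 + 97 = 56932, q_3 = 45·625 + 48 = 28173 → 56932/28173
APPEND 9: p_4 = 9·56932 + 1263 = 513651, q_4 = 9·28173 + 625 = 254182 → 513651/254182
APPEND 50: p_5 = 50·513651 + 56932 = 25739482, q_5 = 50·254182 + 28173 = 12737273 → 25739482/12737273
APPEND 12: p_6 = 12·25739482 + 513651 = 309387435, q_6 = 12·12737273 + 254182 = 153101458 → 309387435/153101458
APPEND 11: p_7 = 11·309387435 + 25739482 = 3429001267, q_7 = 11·153101458 + 12737273 = 1696853311 → 3429001267/1696853311
APPEND 40: p_8 = 40·3429001267 + 309387435 = 137469438115, q_8 = 40·1696853311 + 153101458 = 68027233898 → 137469438115/68027233898
APPEND 18: p_9 = 18·137469438115 + 3429001267 = 2477878887337, q_9 = 18·68027233898 + 1696853311 = 1226187063475 → 2477878887337/1226187063475
APPEND 41: p_10 = 41·2477878887337 + 137469438115 = 101730503818932, q_10 = 41·1226187063475 + 68027233898 = 50341696836373 → 101730503818932/50341696836373
APPEND 34: p_11 = 34·101730503818932 + 2477878887337 = 3461315008731025, q_11 = 34·50341696836373 + 1226187063475 = 1712843879500157 → 3461315008731025/1712843879500157
APPEND 16: p_12 = 16·3461315008731025 + 101730503818932 = 55482770643515332, q_12 = 16·1712843879500157 + 50341696836373 = 27455843768838885 → 55482770643515332/27455843768838885
APPEND 21: p_13 = 21·55482770643515332 + 3461315008731025 = 1168599498522552997, q_13 = 21·27455843768838885 + 1712843879500157 = 578285563025116742 → 1168599498522552997/578285563025116742
APPEND 28: p_14 = 28·1168599498522552997 + 55482770643515332 = 32776268729274999248, q_14 = 28·578285563025116742 + 27455843768838885 = 16219451608472107661 → 32776268729274999248/16219451608472107661
APPEND 21: p_15 = 21·32776268729274999248 + 1168599498522552997 = 689470242813297537205, q_15 = 21·16219451608472107661 + 578285563025116742 = 341186769340939377623 → 689470242813297537205/341186769340939377623
APPEND 12: p_16 = 12·689470242813297537205 + 32776268729274999248 = 8306419182488845445708, q_16 = 12·341186769340939377623 + 16219451608472107661 = 4110460683699744639137 → 8306419182488845445708/4110460683699744639137
APPEND 7: p_17 = 7·8306419182488845445708 + 689470242813297537205 = 58834404520235215657161, q_17 = 7·4110460683699744639137 + 341186769340939377623 = 29114411555239151851582 → 58834404520235215657161/29114411555239151851582
APPEND 8: p_18 = 8·58834404520235215657161 + 8306419182488845445708 = 478981655344370570702996, q_18 = 8·29114411555239151851582 + 4110460683699744639137 = 237025753125612959451793 → 478981655344370570702996/237025753125612959451793
APPEND 41: p_19 = 41·478981655344370570702996 + 58834404520235215657161 = 19697082273639428614479997, q_19 = 41·237025753125612959451793 + 29114411555239151851582 = 9747170289705370489375095 → 19697082273639428614479997/9747170289705370489375095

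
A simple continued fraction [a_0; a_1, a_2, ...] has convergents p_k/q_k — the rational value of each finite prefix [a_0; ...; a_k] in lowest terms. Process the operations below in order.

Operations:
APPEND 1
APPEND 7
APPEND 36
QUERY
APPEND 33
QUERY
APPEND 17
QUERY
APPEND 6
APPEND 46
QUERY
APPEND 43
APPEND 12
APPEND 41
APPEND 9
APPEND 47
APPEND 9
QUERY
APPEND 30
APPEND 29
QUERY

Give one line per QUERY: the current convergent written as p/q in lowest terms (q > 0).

289/253
9545/8356
162554/142305
45466528/39802861
3705665964082321/3244059174274306
3239547438509775795/2836004024717054521

APPEND 1: p_0 = 1·1 + 0 = 1, q_0 = 1·0 + 1 = 1 → 1/1
APPEND 7: p_1 = 7·1 + 1 = 8, q_1 = 7·1 + 0 = 7 → 8/7
APPEND 36: p_2 = 36·8 + 1 = 289, q_2 = 36·7 + 1 = 253 → 289/253
APPEND 33: p_3 = 33·289 + 8 = 9545, q_3 = 33·253 + 7 = 8356 → 9545/8356
APPEND 17: p_4 = 17·9545 + 289 = 162554, q_4 = 17·8356 + 253 = 142305 → 162554/142305
APPEND 6: p_5 = 6·162554 + 9545 = 984869, q_5 = 6·142305 + 8356 = 862186 → 984869/862186
APPEND 46: p_6 = 46·984869 + 162554 = 45466528, q_6 = 46·862186 + 142305 = 39802861 → 45466528/39802861
APPEND 43: p_7 = 43·45466528 + 984869 = 1956045573, q_7 = 43·39802861 + 862186 = 1712385209 → 1956045573/1712385209
APPEND 12: p_8 = 12·1956045573 + 45466528 = 23518013404, q_8 = 12·1712385209 + 39802861 = 20588425369 → 23518013404/20588425369
APPEND 41: p_9 = 41·23518013404 + 1956045573 = 966194595137, q_9 = 41·20588425369 + 1712385209 = 845837825338 → 966194595137/845837825338
APPEND 9: p_10 = 9·966194595137 + 23518013404 = 8719269369637, q_10 = 9·845837825338 + 20588425369 = 7633128853411 → 8719269369637/7633128853411
APPEND 47: p_11 = 47·8719269369637 + 966194595137 = 410771854968076, q_11 = 47·7633128853411 + 845837825338 = 359602893935655 → 410771854968076/359602893935655
APPEND 9: p_12 = 9·410771854968076 + 8719269369637 = 3705665964082321, q_12 = 9·359602893935655 + 7633128853411 = 3244059174274306 → 3705665964082321/3244059174274306
APPEND 30: p_13 = 30·3705665964082321 + 410771854968076 = 111580750777437706, q_13 = 30·3244059174274306 + 359602893935655 = 97681378122164835 → 111580750777437706/97681378122164835
APPEND 29: p_14 = 29·111580750777437706 + 3705665964082321 = 3239547438509775795, q_14 = 29·97681378122164835 + 3244059174274306 = 2836004024717054521 → 3239547438509775795/2836004024717054521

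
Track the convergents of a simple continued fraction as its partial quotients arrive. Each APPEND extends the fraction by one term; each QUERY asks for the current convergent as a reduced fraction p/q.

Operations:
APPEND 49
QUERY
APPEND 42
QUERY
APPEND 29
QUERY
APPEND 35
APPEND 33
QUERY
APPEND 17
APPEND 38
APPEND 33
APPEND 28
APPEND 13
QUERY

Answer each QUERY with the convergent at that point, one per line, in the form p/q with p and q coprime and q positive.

49/1
2059/42
59760/1219
69150507/1410550
540868644283588/11032779068333

APPEND 49: p_0 = 49·1 + 0 = 49, q_0 = 49·0 + 1 = 1 → 49/1
APPEND 42: p_1 = 42·49 + 1 = 2059, q_1 = 42·1 + 0 = 42 → 2059/42
APPEND 29: p_2 = 29·2059 + 49 = 59760, q_2 = 29·42 + 1 = 1219 → 59760/1219
APPEND 35: p_3 = 35·59760 + 2059 = 2093659, q_3 = 35·1219 + 42 = 42707 → 2093659/42707
APPEND 33: p_4 = 33·2093659 + 59760 = 69150507, q_4 = 33·42707 + 1219 = 1410550 → 69150507/1410550
APPEND 17: p_5 = 17·69150507 + 2093659 = 1177652278, q_5 = 17·1410550 + 42707 = 24022057 → 1177652278/24022057
APPEND 38: p_6 = 38·1177652278 + 69150507 = 44819937071, q_6 = 38·24022057 + 1410550 = 914248716 → 44819937071/914248716
APPEND 33: p_7 = 33·44819937071 + 1177652278 = 1480235575621, q_7 = 33·914248716 + 24022057 = 30194229685 → 1480235575621/30194229685
APPEND 28: p_8 = 28·1480235575621 + 44819937071 = 41491416054459, q_8 = 28·30194229685 + 914248716 = 846352679896 → 41491416054459/846352679896
APPEND 13: p_9 = 13·41491416054459 + 1480235575621 = 540868644283588, q_9 = 13·846352679896 + 30194229685 = 11032779068333 → 540868644283588/11032779068333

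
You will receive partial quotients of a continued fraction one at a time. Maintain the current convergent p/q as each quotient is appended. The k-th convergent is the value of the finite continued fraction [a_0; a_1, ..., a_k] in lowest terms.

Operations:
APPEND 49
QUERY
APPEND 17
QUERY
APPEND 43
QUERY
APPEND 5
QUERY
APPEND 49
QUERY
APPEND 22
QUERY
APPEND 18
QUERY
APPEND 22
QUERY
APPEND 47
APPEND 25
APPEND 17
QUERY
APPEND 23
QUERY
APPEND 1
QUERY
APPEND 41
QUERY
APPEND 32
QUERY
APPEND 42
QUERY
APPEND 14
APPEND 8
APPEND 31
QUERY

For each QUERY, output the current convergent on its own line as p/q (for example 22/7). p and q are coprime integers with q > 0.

APPEND 49: p_0 = 49·1 + 0 = 49, q_0 = 49·0 + 1 = 1 → 49/1
APPEND 17: p_1 = 17·49 + 1 = 834, q_1 = 17·1 + 0 = 17 → 834/17
APPEND 43: p_2 = 43·834 + 49 = 35911, q_2 = 43·17 + 1 = 732 → 35911/732
APPEND 5: p_3 = 5·35911 + 834 = 180389, q_3 = 5·732 + 17 = 3677 → 180389/3677
APPEND 49: p_4 = 49·180389 + 35911 = 8874972, q_4 = 49·3677 + 732 = 180905 → 8874972/180905
APPEND 22: p_5 = 22·8874972 + 180389 = 195429773, q_5 = 22·180905 + 3677 = 3983587 → 195429773/3983587
APPEND 18: p_6 = 18·195429773 + 8874972 = 3526610886, q_6 = 18·3983587 + 180905 = 71885471 → 3526610886/71885471
APPEND 22: p_7 = 22·3526610886 + 195429773 = 77780869265, q_7 = 22·71885471 + 3983587 = 1585463949 → 77780869265/1585463949
APPEND 47: p_8 = 47·77780869265 + 3526610886 = 3659227466341, q_8 = 47·1585463949 + 71885471 = 74588691074 → 3659227466341/74588691074
APPEND 25: p_9 = 25·3659227466341 + 77780869265 = 91558467527790, q_9 = 25·74588691074 + 1585463949 = 1866302740799 → 91558467527790/1866302740799
APPEND 17: p_10 = 17·91558467527790 + 3659227466341 = 1560153175438771, q_10 = 17·1866302740799 + 74588691074 = 31801735284657 → 1560153175438771/31801735284657
APPEND 23: p_11 = 23·1560153175438771 + 91558467527790 = 35975081502619523, q_11 = 23·31801735284657 + 1866302740799 = 733306214287910 → 35975081502619523/733306214287910
APPEND 1: p_12 = 1·35975081502619523 + 1560153175438771 = 37535234678058294, q_12 = 1·733306214287910 + 31801735284657 = 765107949572567 → 37535234678058294/765107949572567
APPEND 41: p_13 = 41·37535234678058294 + 35975081502619523 = 1574919703303009577, q_13 = 41·765107949572567 + 733306214287910 = 32102732146763157 → 1574919703303009577/32102732146763157
APPEND 32: p_14 = 32·1574919703303009577 + 37535234678058294 = 50434965740374364758, q_14 = 32·32102732146763157 + 765107949572567 = 1028052536645993591 → 50434965740374364758/1028052536645993591
APPEND 42: p_15 = 42·50434965740374364758 + 1574919703303009577 = 2119843480799026329413, q_15 = 42·1028052536645993591 + 32102732146763157 = 43210309271278493979 → 2119843480799026329413/43210309271278493979
APPEND 14: p_16 = 14·2119843480799026329413 + 50434965740374364758 = 29728243696926742976540, q_16 = 14·43210309271278493979 + 1028052536645993591 = 605972382334544909297 → 29728243696926742976540/605972382334544909297
APPEND 8: p_17 = 8·29728243696926742976540 + 2119843480799026329413 = 239945793056212970141733, q_17 = 8·605972382334544909297 + 43210309271278493979 = 4890989367947637768355 → 239945793056212970141733/4890989367947637768355
APPEND 31: p_18 = 31·239945793056212970141733 + 29728243696926742976540 = 7468047828439528817370263, q_18 = 31·4890989367947637768355 + 605972382334544909297 = 152226642788711315728302 → 7468047828439528817370263/152226642788711315728302

49/1
834/17
35911/732
180389/3677
8874972/180905
195429773/3983587
3526610886/71885471
77780869265/1585463949
1560153175438771/31801735284657
35975081502619523/733306214287910
37535234678058294/765107949572567
1574919703303009577/32102732146763157
50434965740374364758/1028052536645993591
2119843480799026329413/43210309271278493979
7468047828439528817370263/152226642788711315728302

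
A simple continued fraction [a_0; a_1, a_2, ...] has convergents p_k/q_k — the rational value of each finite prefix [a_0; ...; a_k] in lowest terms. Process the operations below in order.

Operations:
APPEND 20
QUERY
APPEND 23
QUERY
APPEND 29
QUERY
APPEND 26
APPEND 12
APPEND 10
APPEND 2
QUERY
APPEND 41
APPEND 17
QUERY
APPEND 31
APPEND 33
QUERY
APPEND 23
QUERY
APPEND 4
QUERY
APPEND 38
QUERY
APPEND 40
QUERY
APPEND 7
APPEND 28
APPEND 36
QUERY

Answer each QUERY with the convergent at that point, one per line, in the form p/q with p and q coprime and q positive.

20/1
461/23
13389/668
88819219/4431342
62715109767/3128963563
64341841083060/3210123956941
1481810197212601/73930032676109
5991582629933464/298930254661377
229161950134684233/11433279709808435
9172469588017302784/457630118646998777
65346586013020728854713/3260252391502241028838

APPEND 20: p_0 = 20·1 + 0 = 20, q_0 = 20·0 + 1 = 1 → 20/1
APPEND 23: p_1 = 23·20 + 1 = 461, q_1 = 23·1 + 0 = 23 → 461/23
APPEND 29: p_2 = 29·461 + 20 = 13389, q_2 = 29·23 + 1 = 668 → 13389/668
APPEND 26: p_3 = 26·13389 + 461 = 348575, q_3 = 26·668 + 23 = 17391 → 348575/17391
APPEND 12: p_4 = 12·348575 + 13389 = 4196289, q_4 = 12·17391 + 668 = 209360 → 4196289/209360
APPEND 10: p_5 = 10·4196289 + 348575 = 42311465, q_5 = 10·209360 + 17391 = 2110991 → 42311465/2110991
APPEND 2: p_6 = 2·42311465 + 4196289 = 88819219, q_6 = 2·2110991 + 209360 = 4431342 → 88819219/4431342
APPEND 41: p_7 = 41·88819219 + 42311465 = 3683899444, q_7 = 41·4431342 + 2110991 = 183796013 → 3683899444/183796013
APPEND 17: p_8 = 17·3683899444 + 88819219 = 62715109767, q_8 = 17·183796013 + 4431342 = 3128963563 → 62715109767/3128963563
APPEND 31: p_9 = 31·62715109767 + 3683899444 = 1947852302221, q_9 = 31·3128963563 + 183796013 = 97181666466 → 1947852302221/97181666466
APPEND 33: p_10 = 33·1947852302221 + 62715109767 = 64341841083060, q_10 = 33·97181666466 + 3128963563 = 3210123956941 → 64341841083060/3210123956941
APPEND 23: p_11 = 23·64341841083060 + 1947852302221 = 1481810197212601, q_11 = 23·3210123956941 + 97181666466 = 73930032676109 → 1481810197212601/73930032676109
APPEND 4: p_12 = 4·1481810197212601 + 64341841083060 = 5991582629933464, q_12 = 4·73930032676109 + 3210123956941 = 298930254661377 → 5991582629933464/298930254661377
APPEND 38: p_13 = 38·5991582629933464 + 1481810197212601 = 229161950134684233, q_13 = 38·298930254661377 + 73930032676109 = 11433279709808435 → 229161950134684233/11433279709808435
APPEND 40: p_14 = 40·229161950134684233 + 5991582629933464 = 9172469588017302784, q_14 = 40·11433279709808435 + 298930254661377 = 457630118646998777 → 9172469588017302784/457630118646998777
APPEND 7: p_15 = 7·9172469588017302784 + 229161950134684233 = 64436449066255803721, q_15 = 7·457630118646998777 + 11433279709808435 = 3214844110238799874 → 64436449066255803721/3214844110238799874
APPEND 28: p_16 = 28·64436449066255803721 + 9172469588017302784 = 1813393043443179806972, q_16 = 28·3214844110238799874 + 457630118646998777 = 90473265205333395249 → 1813393043443179806972/90473265205333395249
APPEND 36: p_17 = 36·1813393043443179806972 + 64436449066255803721 = 65346586013020728854713, q_17 = 36·90473265205333395249 + 3214844110238799874 = 3260252391502241028838 → 65346586013020728854713/3260252391502241028838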